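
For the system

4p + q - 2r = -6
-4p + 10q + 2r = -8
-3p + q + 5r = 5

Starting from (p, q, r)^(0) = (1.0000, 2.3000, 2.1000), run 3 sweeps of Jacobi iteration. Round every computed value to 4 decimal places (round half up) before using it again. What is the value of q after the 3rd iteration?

-1.1998

Iteration 1:
  p = (-6 - (1)·2.3000 - (-2)·2.1000) / (4) = -1.0250
  q = (-8 - (-4)·1.0000 - (2)·2.1000) / (10) = -0.8200
  r = (5 - (-3)·1.0000 - (1)·2.3000) / (5) = 1.1400
Iteration 2:
  p = (-6 - (1)·-0.8200 - (-2)·1.1400) / (4) = -0.7250
  q = (-8 - (-4)·-1.0250 - (2)·1.1400) / (10) = -1.4380
  r = (5 - (-3)·-1.0250 - (1)·-0.8200) / (5) = 0.5490
Iteration 3:
  p = (-6 - (1)·-1.4380 - (-2)·0.5490) / (4) = -0.8660
  q = (-8 - (-4)·-0.7250 - (2)·0.5490) / (10) = -1.1998
  r = (5 - (-3)·-0.7250 - (1)·-1.4380) / (5) = 0.8526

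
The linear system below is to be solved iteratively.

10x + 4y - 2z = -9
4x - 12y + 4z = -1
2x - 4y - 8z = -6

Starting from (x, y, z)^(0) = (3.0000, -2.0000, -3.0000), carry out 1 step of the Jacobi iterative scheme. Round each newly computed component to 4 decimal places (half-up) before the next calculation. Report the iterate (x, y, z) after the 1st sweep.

Iteration 1:
  x = (-9 - (4)·-2.0000 - (-2)·-3.0000) / (10) = -0.7000
  y = (-1 - (4)·3.0000 - (4)·-3.0000) / (-12) = 0.0833
  z = (-6 - (2)·3.0000 - (-4)·-2.0000) / (-8) = 2.5000

(-0.7000, 0.0833, 2.5000)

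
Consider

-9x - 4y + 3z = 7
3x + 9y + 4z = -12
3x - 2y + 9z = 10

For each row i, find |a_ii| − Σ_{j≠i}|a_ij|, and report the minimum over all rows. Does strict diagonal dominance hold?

row 1: |-9| − (4+3) = 2
row 2: |9| − (3+4) = 2
row 3: |9| − (3+2) = 4
minimum over rows = 2 → strictly diagonally dominant (convergence guaranteed)

2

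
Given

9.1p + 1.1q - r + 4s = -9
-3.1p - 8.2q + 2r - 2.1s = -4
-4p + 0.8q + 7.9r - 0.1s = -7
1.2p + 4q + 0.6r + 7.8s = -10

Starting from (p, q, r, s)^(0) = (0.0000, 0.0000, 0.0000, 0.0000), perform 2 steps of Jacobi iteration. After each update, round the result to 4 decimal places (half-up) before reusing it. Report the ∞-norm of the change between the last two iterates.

Iteration 1:
  p = (-9 - (1.1)·0.0000 - (-1)·0.0000 - (4)·0.0000) / (9.1) = -0.9890
  q = (-4 - (-3.1)·0.0000 - (2)·0.0000 - (-2.1)·0.0000) / (-8.2) = 0.4878
  r = (-7 - (-4)·0.0000 - (0.8)·0.0000 - (-0.1)·0.0000) / (7.9) = -0.8861
  s = (-10 - (1.2)·0.0000 - (4)·0.0000 - (0.6)·0.0000) / (7.8) = -1.2821
Iteration 2:
  p = (-9 - (1.1)·0.4878 - (-1)·-0.8861 - (4)·-1.2821) / (9.1) = -0.5818
  q = (-4 - (-3.1)·-0.9890 - (2)·-0.8861 - (-2.1)·-1.2821) / (-8.2) = 0.9739
  r = (-7 - (-4)·-0.9890 - (0.8)·0.4878 - (-0.1)·-1.2821) / (7.9) = -1.4525
  s = (-10 - (1.2)·-0.9890 - (4)·0.4878 - (0.6)·-0.8861) / (7.8) = -1.3119
Change: (0.4072, 0.4861, -0.5664, -0.0298) → max |·| = 0.5664

0.5664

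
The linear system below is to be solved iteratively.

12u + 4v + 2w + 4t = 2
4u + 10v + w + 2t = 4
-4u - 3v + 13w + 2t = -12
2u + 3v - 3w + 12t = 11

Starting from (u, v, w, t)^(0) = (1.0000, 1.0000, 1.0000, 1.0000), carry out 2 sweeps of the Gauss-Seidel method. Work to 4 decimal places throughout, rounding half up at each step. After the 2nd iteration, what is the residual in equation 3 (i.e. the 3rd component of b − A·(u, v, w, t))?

0.1030

Iteration 1:
  u = (2 - (4)·1.0000 - (2)·1.0000 - (4)·1.0000) / (12) = -0.6667
  v = (4 - (4)·-0.6667 - (1)·1.0000 - (2)·1.0000) / (10) = 0.3667
  w = (-12 - (-4)·-0.6667 - (-3)·0.3667 - (2)·1.0000) / (13) = -1.1974
  t = (11 - (2)·-0.6667 - (3)·0.3667 - (-3)·-1.1974) / (12) = 0.6368
Iteration 2:
  u = (2 - (4)·0.3667 - (2)·-1.1974 - (4)·0.6368) / (12) = 0.0317
  v = (4 - (4)·0.0317 - (1)·-1.1974 - (2)·0.6368) / (10) = 0.3797
  w = (-12 - (-4)·0.0317 - (-3)·0.3797 - (2)·0.6368) / (13) = -0.9237
  t = (11 - (2)·0.0317 - (3)·0.3797 - (-3)·-0.9237) / (12) = 0.5855
Residual b − A·x = (-0.3938, -0.1711, 0.1030, 0.0004)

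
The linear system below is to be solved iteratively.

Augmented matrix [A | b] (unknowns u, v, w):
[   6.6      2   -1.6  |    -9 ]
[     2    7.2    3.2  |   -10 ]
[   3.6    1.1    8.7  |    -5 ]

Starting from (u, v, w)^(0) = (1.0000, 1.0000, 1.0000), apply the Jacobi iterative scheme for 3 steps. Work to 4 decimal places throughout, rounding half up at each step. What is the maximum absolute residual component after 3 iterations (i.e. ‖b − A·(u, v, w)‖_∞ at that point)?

1.5224

Iteration 1:
  u = (-9 - (2)·1.0000 - (-1.6)·1.0000) / (6.6) = -1.4242
  v = (-10 - (2)·1.0000 - (3.2)·1.0000) / (7.2) = -2.1111
  w = (-5 - (3.6)·1.0000 - (1.1)·1.0000) / (8.7) = -1.1149
Iteration 2:
  u = (-9 - (2)·-2.1111 - (-1.6)·-1.1149) / (6.6) = -0.9942
  v = (-10 - (2)·-1.4242 - (3.2)·-1.1149) / (7.2) = -0.4978
  w = (-5 - (3.6)·-1.4242 - (1.1)·-2.1111) / (8.7) = 0.2815
Iteration 3:
  u = (-9 - (2)·-0.4978 - (-1.6)·0.2815) / (6.6) = -1.1445
  v = (-10 - (2)·-0.9942 - (3.2)·0.2815) / (7.2) = -1.2378
  w = (-5 - (3.6)·-0.9942 - (1.1)·-0.4978) / (8.7) = -0.1004
Residual b − A·x = (0.8687, 1.5224, 1.3553); ∞-norm = 1.5224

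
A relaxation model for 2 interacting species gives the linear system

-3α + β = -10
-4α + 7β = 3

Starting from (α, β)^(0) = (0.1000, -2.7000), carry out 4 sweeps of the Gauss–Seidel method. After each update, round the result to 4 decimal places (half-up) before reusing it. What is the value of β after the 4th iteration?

Iteration 1:
  α = (-10 - (1)·-2.7000) / (-3) = 2.4333
  β = (3 - (-4)·2.4333) / (7) = 1.8190
Iteration 2:
  α = (-10 - (1)·1.8190) / (-3) = 3.9397
  β = (3 - (-4)·3.9397) / (7) = 2.6798
Iteration 3:
  α = (-10 - (1)·2.6798) / (-3) = 4.2266
  β = (3 - (-4)·4.2266) / (7) = 2.8438
Iteration 4:
  α = (-10 - (1)·2.8438) / (-3) = 4.2813
  β = (3 - (-4)·4.2813) / (7) = 2.8750

2.8750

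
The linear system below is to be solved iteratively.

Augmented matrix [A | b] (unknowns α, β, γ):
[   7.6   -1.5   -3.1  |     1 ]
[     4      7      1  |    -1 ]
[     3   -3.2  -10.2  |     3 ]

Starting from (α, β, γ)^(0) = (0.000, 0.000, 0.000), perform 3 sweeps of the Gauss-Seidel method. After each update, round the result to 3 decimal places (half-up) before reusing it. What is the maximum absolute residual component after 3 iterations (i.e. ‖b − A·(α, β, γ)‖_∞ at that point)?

Iteration 1:
  α = (1 - (-1.5)·0.000 - (-3.1)·0.000) / (7.6) = 0.132
  β = (-1 - (4)·0.132 - (1)·0.000) / (7) = -0.218
  γ = (3 - (3)·0.132 - (-3.2)·-0.218) / (-10.2) = -0.187
Iteration 2:
  α = (1 - (-1.5)·-0.218 - (-3.1)·-0.187) / (7.6) = 0.012
  β = (-1 - (4)·0.012 - (1)·-0.187) / (7) = -0.123
  γ = (3 - (3)·0.012 - (-3.2)·-0.123) / (-10.2) = -0.252
Iteration 3:
  α = (1 - (-1.5)·-0.123 - (-3.1)·-0.252) / (7.6) = 0.005
  β = (-1 - (4)·0.005 - (1)·-0.252) / (7) = -0.110
  γ = (3 - (3)·0.005 - (-3.2)·-0.110) / (-10.2) = -0.258
Residual b − A·x = (-0.003, 0.008, 0.001); ∞-norm = 0.008

0.008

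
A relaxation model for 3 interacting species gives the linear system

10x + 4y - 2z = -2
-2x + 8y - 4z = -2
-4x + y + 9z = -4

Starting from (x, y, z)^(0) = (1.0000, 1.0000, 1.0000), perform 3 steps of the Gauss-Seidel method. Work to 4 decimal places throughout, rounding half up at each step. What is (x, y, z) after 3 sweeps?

Iteration 1:
  x = (-2 - (4)·1.0000 - (-2)·1.0000) / (10) = -0.4000
  y = (-2 - (-2)·-0.4000 - (-4)·1.0000) / (8) = 0.1500
  z = (-4 - (-4)·-0.4000 - (1)·0.1500) / (9) = -0.6389
Iteration 2:
  x = (-2 - (4)·0.1500 - (-2)·-0.6389) / (10) = -0.3878
  y = (-2 - (-2)·-0.3878 - (-4)·-0.6389) / (8) = -0.6664
  z = (-4 - (-4)·-0.3878 - (1)·-0.6664) / (9) = -0.5428
Iteration 3:
  x = (-2 - (4)·-0.6664 - (-2)·-0.5428) / (10) = -0.0420
  y = (-2 - (-2)·-0.0420 - (-4)·-0.5428) / (8) = -0.5319
  z = (-4 - (-4)·-0.0420 - (1)·-0.5319) / (9) = -0.4040

(-0.0420, -0.5319, -0.4040)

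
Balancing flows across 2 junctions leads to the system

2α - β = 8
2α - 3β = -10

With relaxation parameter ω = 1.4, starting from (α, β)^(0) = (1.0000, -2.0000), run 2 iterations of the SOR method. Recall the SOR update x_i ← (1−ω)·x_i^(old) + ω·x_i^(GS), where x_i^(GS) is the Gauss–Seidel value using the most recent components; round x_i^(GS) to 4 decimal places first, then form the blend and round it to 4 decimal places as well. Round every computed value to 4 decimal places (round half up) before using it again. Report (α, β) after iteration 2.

Iteration 1:
  α: GS value = (8 - (-1)·-2.0000) / (2) = 3.0000;  α ← (1−ω)·1.0000 + ω·3.0000 = 3.8000
  β: GS value = (-10 - (2)·3.8000) / (-3) = 5.8667;  β ← (1−ω)·-2.0000 + ω·5.8667 = 9.0134
Iteration 2:
  α: GS value = (8 - (-1)·9.0134) / (2) = 8.5067;  α ← (1−ω)·3.8000 + ω·8.5067 = 10.3894
  β: GS value = (-10 - (2)·10.3894) / (-3) = 10.2596;  β ← (1−ω)·9.0134 + ω·10.2596 = 10.7581

(10.3894, 10.7581)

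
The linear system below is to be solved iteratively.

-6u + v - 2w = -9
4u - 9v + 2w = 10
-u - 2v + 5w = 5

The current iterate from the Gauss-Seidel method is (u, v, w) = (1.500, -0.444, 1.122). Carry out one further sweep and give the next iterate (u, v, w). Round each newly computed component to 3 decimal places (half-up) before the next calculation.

One sweep:
  u = (-9 - (1)·-0.444 - (-2)·1.122) / (-6) = 1.052
  v = (10 - (4)·1.052 - (2)·1.122) / (-9) = -0.394
  w = (5 - (-1)·1.052 - (-2)·-0.394) / (5) = 1.053

(1.052, -0.394, 1.053)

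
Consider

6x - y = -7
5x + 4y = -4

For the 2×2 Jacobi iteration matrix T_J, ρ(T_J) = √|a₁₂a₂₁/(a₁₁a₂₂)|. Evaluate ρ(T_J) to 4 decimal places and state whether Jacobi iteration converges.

a₁₂a₂₁/(a₁₁a₂₂) = (-1)·(5) / ((6)·(4)) = -0.208333
ρ = √|-0.208333| = √0.208333 = 0.4564
ρ < 1, so Jacobi converges

0.4564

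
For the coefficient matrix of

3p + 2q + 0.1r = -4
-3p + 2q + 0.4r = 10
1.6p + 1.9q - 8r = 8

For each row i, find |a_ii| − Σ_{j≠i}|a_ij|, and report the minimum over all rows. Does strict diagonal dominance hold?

-1.4

row 1: |3| − (2+0.1) = 0.9
row 2: |2| − (3+0.4) = -1.4
row 3: |-8| − (1.6+1.9) = 4.5
minimum over rows = -1.4 → not strictly diagonally dominant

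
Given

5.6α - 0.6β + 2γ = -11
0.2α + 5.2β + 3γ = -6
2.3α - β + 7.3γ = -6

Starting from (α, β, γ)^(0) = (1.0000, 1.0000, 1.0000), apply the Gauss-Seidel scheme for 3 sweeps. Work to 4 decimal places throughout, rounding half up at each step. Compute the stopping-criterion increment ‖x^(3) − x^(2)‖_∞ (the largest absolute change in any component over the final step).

Iteration 1:
  α = (-11 - (-0.6)·1.0000 - (2)·1.0000) / (5.6) = -2.2143
  β = (-6 - (0.2)·-2.2143 - (3)·1.0000) / (5.2) = -1.6456
  γ = (-6 - (2.3)·-2.2143 - (-1)·-1.6456) / (7.3) = -0.3497
Iteration 2:
  α = (-11 - (-0.6)·-1.6456 - (2)·-0.3497) / (5.6) = -2.0157
  β = (-6 - (0.2)·-2.0157 - (3)·-0.3497) / (5.2) = -0.8746
  γ = (-6 - (2.3)·-2.0157 - (-1)·-0.8746) / (7.3) = -0.3066
Iteration 3:
  α = (-11 - (-0.6)·-0.8746 - (2)·-0.3066) / (5.6) = -1.9485
  β = (-6 - (0.2)·-1.9485 - (3)·-0.3066) / (5.2) = -0.9020
  γ = (-6 - (2.3)·-1.9485 - (-1)·-0.9020) / (7.3) = -0.3316
Change: (0.0672, -0.0274, -0.0250) → max |·| = 0.0672

0.0672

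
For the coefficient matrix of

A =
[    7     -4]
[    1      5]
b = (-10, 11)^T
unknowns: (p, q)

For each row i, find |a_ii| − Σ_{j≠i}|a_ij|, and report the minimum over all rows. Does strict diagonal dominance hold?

row 1: |7| − (4) = 3
row 2: |5| − (1) = 4
minimum over rows = 3 → strictly diagonally dominant (convergence guaranteed)

3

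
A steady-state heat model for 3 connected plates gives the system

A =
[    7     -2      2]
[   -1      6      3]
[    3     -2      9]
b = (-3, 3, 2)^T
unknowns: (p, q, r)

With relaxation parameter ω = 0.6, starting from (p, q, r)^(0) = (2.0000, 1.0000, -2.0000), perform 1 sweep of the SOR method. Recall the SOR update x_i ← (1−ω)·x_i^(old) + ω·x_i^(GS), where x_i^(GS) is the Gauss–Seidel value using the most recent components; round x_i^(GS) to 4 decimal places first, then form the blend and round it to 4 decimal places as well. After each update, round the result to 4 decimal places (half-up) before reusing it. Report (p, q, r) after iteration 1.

Iteration 1:
  p: GS value = (-3 - (-2)·1.0000 - (2)·-2.0000) / (7) = 0.4286;  p ← (1−ω)·2.0000 + ω·0.4286 = 1.0572
  q: GS value = (3 - (-1)·1.0572 - (3)·-2.0000) / (6) = 1.6762;  q ← (1−ω)·1.0000 + ω·1.6762 = 1.4057
  r: GS value = (2 - (3)·1.0572 - (-2)·1.4057) / (9) = 0.1822;  r ← (1−ω)·-2.0000 + ω·0.1822 = -0.6907

(1.0572, 1.4057, -0.6907)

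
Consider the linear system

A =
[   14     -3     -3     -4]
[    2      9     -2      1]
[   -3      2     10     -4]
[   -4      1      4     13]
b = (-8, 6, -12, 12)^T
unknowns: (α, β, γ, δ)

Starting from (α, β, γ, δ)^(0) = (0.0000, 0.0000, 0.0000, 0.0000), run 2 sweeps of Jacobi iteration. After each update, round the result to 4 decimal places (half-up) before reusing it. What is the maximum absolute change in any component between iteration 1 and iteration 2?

0.2423

Iteration 1:
  α = (-8 - (-3)·0.0000 - (-3)·0.0000 - (-4)·0.0000) / (14) = -0.5714
  β = (6 - (2)·0.0000 - (-2)·0.0000 - (1)·0.0000) / (9) = 0.6667
  γ = (-12 - (-3)·0.0000 - (2)·0.0000 - (-4)·0.0000) / (10) = -1.2000
  δ = (12 - (-4)·0.0000 - (1)·0.0000 - (4)·0.0000) / (13) = 0.9231
Iteration 2:
  α = (-8 - (-3)·0.6667 - (-3)·-1.2000 - (-4)·0.9231) / (14) = -0.4220
  β = (6 - (2)·-0.5714 - (-2)·-1.2000 - (1)·0.9231) / (9) = 0.4244
  γ = (-12 - (-3)·-0.5714 - (2)·0.6667 - (-4)·0.9231) / (10) = -1.1355
  δ = (12 - (-4)·-0.5714 - (1)·0.6667 - (4)·-1.2000) / (13) = 1.0652
Change: (0.1494, -0.2423, 0.0645, 0.1421) → max |·| = 0.2423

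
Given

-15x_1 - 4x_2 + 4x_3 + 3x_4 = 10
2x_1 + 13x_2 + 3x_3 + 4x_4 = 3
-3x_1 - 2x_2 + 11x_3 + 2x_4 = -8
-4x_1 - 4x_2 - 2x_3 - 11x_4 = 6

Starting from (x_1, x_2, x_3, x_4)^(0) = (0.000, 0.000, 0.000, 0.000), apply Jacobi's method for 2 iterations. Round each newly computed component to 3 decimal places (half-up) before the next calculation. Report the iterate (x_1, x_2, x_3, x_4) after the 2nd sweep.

Iteration 1:
  x_1 = (10 - (-4)·0.000 - (4)·0.000 - (3)·0.000) / (-15) = -0.667
  x_2 = (3 - (2)·0.000 - (3)·0.000 - (4)·0.000) / (13) = 0.231
  x_3 = (-8 - (-3)·0.000 - (-2)·0.000 - (2)·0.000) / (11) = -0.727
  x_4 = (6 - (-4)·0.000 - (-4)·0.000 - (-2)·0.000) / (-11) = -0.545
Iteration 2:
  x_1 = (10 - (-4)·0.231 - (4)·-0.727 - (3)·-0.545) / (-15) = -1.031
  x_2 = (3 - (2)·-0.667 - (3)·-0.727 - (4)·-0.545) / (13) = 0.669
  x_3 = (-8 - (-3)·-0.667 - (-2)·0.231 - (2)·-0.545) / (11) = -0.768
  x_4 = (6 - (-4)·-0.667 - (-4)·0.231 - (-2)·-0.727) / (-11) = -0.255

(-1.031, 0.669, -0.768, -0.255)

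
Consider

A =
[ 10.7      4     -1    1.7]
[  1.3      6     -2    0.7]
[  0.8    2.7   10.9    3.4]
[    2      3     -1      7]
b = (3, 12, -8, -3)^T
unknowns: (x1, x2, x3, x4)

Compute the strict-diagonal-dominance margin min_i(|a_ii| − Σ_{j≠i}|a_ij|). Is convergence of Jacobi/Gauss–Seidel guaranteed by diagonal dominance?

row 1: |10.7| − (4+1+1.7) = 4
row 2: |6| − (1.3+2+0.7) = 2
row 3: |10.9| − (0.8+2.7+3.4) = 4
row 4: |7| − (2+3+1) = 1
minimum over rows = 1 → strictly diagonally dominant (convergence guaranteed)

1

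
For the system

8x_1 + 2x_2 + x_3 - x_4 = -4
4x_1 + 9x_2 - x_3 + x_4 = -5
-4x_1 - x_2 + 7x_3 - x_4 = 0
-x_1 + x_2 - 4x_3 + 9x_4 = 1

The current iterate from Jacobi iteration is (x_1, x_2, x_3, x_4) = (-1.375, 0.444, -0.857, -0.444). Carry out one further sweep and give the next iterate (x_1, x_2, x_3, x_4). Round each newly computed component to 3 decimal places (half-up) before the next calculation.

One sweep:
  x_1 = (-4 - (2)·0.444 - (1)·-0.857 - (-1)·-0.444) / (8) = -0.559
  x_2 = (-5 - (4)·-1.375 - (-1)·-0.857 - (1)·-0.444) / (9) = 0.010
  x_3 = (0 - (-4)·-1.375 - (-1)·0.444 - (-1)·-0.444) / (7) = -0.786
  x_4 = (1 - (-1)·-1.375 - (1)·0.444 - (-4)·-0.857) / (9) = -0.472

(-0.559, 0.010, -0.786, -0.472)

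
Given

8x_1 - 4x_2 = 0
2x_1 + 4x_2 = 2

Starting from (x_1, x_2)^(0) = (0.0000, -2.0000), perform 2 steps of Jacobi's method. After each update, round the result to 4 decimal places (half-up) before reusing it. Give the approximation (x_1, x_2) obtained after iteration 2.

Iteration 1:
  x_1 = (0 - (-4)·-2.0000) / (8) = -1.0000
  x_2 = (2 - (2)·0.0000) / (4) = 0.5000
Iteration 2:
  x_1 = (0 - (-4)·0.5000) / (8) = 0.2500
  x_2 = (2 - (2)·-1.0000) / (4) = 1.0000

(0.2500, 1.0000)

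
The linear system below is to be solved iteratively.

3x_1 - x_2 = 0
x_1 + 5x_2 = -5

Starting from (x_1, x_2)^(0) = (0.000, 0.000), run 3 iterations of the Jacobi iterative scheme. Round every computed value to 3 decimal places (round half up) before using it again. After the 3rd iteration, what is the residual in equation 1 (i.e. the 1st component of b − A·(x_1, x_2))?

0.066

Iteration 1:
  x_1 = (0 - (-1)·0.000) / (3) = 0.000
  x_2 = (-5 - (1)·0.000) / (5) = -1.000
Iteration 2:
  x_1 = (0 - (-1)·-1.000) / (3) = -0.333
  x_2 = (-5 - (1)·0.000) / (5) = -1.000
Iteration 3:
  x_1 = (0 - (-1)·-1.000) / (3) = -0.333
  x_2 = (-5 - (1)·-0.333) / (5) = -0.933
Residual b − A·x = (0.066, -0.002)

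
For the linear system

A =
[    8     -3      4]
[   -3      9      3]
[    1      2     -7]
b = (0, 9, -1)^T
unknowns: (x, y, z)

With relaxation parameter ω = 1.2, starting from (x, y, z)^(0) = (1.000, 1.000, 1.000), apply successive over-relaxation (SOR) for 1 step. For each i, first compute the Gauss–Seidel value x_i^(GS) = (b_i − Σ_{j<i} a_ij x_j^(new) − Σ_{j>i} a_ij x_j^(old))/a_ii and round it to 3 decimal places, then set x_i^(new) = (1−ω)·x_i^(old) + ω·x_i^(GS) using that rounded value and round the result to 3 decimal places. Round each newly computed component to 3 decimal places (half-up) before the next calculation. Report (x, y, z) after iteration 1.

Iteration 1:
  x: GS value = (0 - (-3)·1.000 - (4)·1.000) / (8) = -0.125;  x ← (1−ω)·1.000 + ω·-0.125 = -0.350
  y: GS value = (9 - (-3)·-0.350 - (3)·1.000) / (9) = 0.550;  y ← (1−ω)·1.000 + ω·0.550 = 0.460
  z: GS value = (-1 - (1)·-0.350 - (2)·0.460) / (-7) = 0.224;  z ← (1−ω)·1.000 + ω·0.224 = 0.069

(-0.350, 0.460, 0.069)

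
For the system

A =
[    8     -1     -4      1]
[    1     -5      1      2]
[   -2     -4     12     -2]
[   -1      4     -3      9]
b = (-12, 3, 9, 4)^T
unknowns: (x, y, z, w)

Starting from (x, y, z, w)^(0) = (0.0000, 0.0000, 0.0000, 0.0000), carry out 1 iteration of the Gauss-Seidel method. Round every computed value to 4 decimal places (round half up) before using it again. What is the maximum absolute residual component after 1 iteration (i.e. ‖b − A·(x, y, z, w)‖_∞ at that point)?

1.6888

Iteration 1:
  x = (-12 - (-1)·0.0000 - (-4)·0.0000 - (1)·0.0000) / (8) = -1.5000
  y = (3 - (1)·-1.5000 - (1)·0.0000 - (2)·0.0000) / (-5) = -0.9000
  z = (9 - (-2)·-1.5000 - (-4)·-0.9000 - (-2)·0.0000) / (12) = 0.2000
  w = (4 - (-1)·-1.5000 - (4)·-0.9000 - (-3)·0.2000) / (9) = 0.7444
Residual b − A·x = (-0.8444, -1.6888, 1.4888, 0.0004); ∞-norm = 1.6888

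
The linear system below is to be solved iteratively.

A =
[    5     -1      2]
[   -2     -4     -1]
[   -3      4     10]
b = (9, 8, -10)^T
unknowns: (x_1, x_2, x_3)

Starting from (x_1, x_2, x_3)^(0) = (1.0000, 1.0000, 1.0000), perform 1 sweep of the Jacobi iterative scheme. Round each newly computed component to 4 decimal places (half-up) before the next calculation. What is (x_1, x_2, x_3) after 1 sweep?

Iteration 1:
  x_1 = (9 - (-1)·1.0000 - (2)·1.0000) / (5) = 1.6000
  x_2 = (8 - (-2)·1.0000 - (-1)·1.0000) / (-4) = -2.7500
  x_3 = (-10 - (-3)·1.0000 - (4)·1.0000) / (10) = -1.1000

(1.6000, -2.7500, -1.1000)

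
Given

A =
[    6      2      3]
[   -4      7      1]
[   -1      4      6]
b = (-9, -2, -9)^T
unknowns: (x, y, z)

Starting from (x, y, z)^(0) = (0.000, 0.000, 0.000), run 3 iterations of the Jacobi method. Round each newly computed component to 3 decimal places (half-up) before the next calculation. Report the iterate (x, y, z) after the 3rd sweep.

Iteration 1:
  x = (-9 - (2)·0.000 - (3)·0.000) / (6) = -1.500
  y = (-2 - (-4)·0.000 - (1)·0.000) / (7) = -0.286
  z = (-9 - (-1)·0.000 - (4)·0.000) / (6) = -1.500
Iteration 2:
  x = (-9 - (2)·-0.286 - (3)·-1.500) / (6) = -0.655
  y = (-2 - (-4)·-1.500 - (1)·-1.500) / (7) = -0.929
  z = (-9 - (-1)·-1.500 - (4)·-0.286) / (6) = -1.559
Iteration 3:
  x = (-9 - (2)·-0.929 - (3)·-1.559) / (6) = -0.411
  y = (-2 - (-4)·-0.655 - (1)·-1.559) / (7) = -0.437
  z = (-9 - (-1)·-0.655 - (4)·-0.929) / (6) = -0.990

(-0.411, -0.437, -0.990)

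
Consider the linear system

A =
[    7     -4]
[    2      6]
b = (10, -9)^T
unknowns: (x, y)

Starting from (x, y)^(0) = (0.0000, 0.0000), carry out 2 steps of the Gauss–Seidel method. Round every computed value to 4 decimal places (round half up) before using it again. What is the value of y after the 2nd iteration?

Iteration 1:
  x = (10 - (-4)·0.0000) / (7) = 1.4286
  y = (-9 - (2)·1.4286) / (6) = -1.9762
Iteration 2:
  x = (10 - (-4)·-1.9762) / (7) = 0.2993
  y = (-9 - (2)·0.2993) / (6) = -1.5998

-1.5998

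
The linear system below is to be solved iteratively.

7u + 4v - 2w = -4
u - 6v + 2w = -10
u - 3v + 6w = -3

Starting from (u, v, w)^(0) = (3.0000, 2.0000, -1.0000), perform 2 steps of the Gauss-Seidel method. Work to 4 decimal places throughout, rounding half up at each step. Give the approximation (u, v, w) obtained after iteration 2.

(-1.0476, 1.6032, 0.4762)

Iteration 1:
  u = (-4 - (4)·2.0000 - (-2)·-1.0000) / (7) = -2.0000
  v = (-10 - (1)·-2.0000 - (2)·-1.0000) / (-6) = 1.0000
  w = (-3 - (1)·-2.0000 - (-3)·1.0000) / (6) = 0.3333
Iteration 2:
  u = (-4 - (4)·1.0000 - (-2)·0.3333) / (7) = -1.0476
  v = (-10 - (1)·-1.0476 - (2)·0.3333) / (-6) = 1.6032
  w = (-3 - (1)·-1.0476 - (-3)·1.6032) / (6) = 0.4762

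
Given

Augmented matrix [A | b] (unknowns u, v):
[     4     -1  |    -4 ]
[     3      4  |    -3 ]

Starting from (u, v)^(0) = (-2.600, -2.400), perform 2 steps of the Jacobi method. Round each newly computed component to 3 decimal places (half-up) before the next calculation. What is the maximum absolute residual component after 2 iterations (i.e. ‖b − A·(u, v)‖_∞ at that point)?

2.700

Iteration 1:
  u = (-4 - (-1)·-2.400) / (4) = -1.600
  v = (-3 - (3)·-2.600) / (4) = 1.200
Iteration 2:
  u = (-4 - (-1)·1.200) / (4) = -0.700
  v = (-3 - (3)·-1.600) / (4) = 0.450
Residual b − A·x = (-0.750, -2.700); ∞-norm = 2.700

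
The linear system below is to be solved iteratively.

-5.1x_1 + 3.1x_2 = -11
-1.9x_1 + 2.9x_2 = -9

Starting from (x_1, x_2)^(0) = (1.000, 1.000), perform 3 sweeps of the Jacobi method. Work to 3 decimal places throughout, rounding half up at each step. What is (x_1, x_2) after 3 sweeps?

Iteration 1:
  x_1 = (-11 - (3.1)·1.000) / (-5.1) = 2.765
  x_2 = (-9 - (-1.9)·1.000) / (2.9) = -2.448
Iteration 2:
  x_1 = (-11 - (3.1)·-2.448) / (-5.1) = 0.669
  x_2 = (-9 - (-1.9)·2.765) / (2.9) = -1.292
Iteration 3:
  x_1 = (-11 - (3.1)·-1.292) / (-5.1) = 1.372
  x_2 = (-9 - (-1.9)·0.669) / (2.9) = -2.665

(1.372, -2.665)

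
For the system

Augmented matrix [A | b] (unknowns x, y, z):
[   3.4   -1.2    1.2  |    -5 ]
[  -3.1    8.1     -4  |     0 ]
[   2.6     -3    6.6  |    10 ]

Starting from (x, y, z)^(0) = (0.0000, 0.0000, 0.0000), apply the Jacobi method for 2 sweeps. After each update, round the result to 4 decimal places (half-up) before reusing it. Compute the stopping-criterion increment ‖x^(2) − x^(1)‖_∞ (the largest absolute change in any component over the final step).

0.5793

Iteration 1:
  x = (-5 - (-1.2)·0.0000 - (1.2)·0.0000) / (3.4) = -1.4706
  y = (0 - (-3.1)·0.0000 - (-4)·0.0000) / (8.1) = 0.0000
  z = (10 - (2.6)·0.0000 - (-3)·0.0000) / (6.6) = 1.5152
Iteration 2:
  x = (-5 - (-1.2)·0.0000 - (1.2)·1.5152) / (3.4) = -2.0054
  y = (0 - (-3.1)·-1.4706 - (-4)·1.5152) / (8.1) = 0.1854
  z = (10 - (2.6)·-1.4706 - (-3)·0.0000) / (6.6) = 2.0945
Change: (-0.5348, 0.1854, 0.5793) → max |·| = 0.5793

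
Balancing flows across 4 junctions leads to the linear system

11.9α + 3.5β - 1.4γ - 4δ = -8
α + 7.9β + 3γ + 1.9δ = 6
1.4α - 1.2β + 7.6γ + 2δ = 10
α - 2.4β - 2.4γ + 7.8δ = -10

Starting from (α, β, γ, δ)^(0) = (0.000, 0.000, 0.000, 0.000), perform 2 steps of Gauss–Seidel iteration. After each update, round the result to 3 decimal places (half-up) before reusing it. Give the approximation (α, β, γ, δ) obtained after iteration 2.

(-0.888, 0.383, 1.659, -0.540)

Iteration 1:
  α = (-8 - (3.5)·0.000 - (-1.4)·0.000 - (-4)·0.000) / (11.9) = -0.672
  β = (6 - (1)·-0.672 - (3)·0.000 - (1.9)·0.000) / (7.9) = 0.845
  γ = (10 - (1.4)·-0.672 - (-1.2)·0.845 - (2)·0.000) / (7.6) = 1.573
  δ = (-10 - (1)·-0.672 - (-2.4)·0.845 - (-2.4)·1.573) / (7.8) = -0.452
Iteration 2:
  α = (-8 - (3.5)·0.845 - (-1.4)·1.573 - (-4)·-0.452) / (11.9) = -0.888
  β = (6 - (1)·-0.888 - (3)·1.573 - (1.9)·-0.452) / (7.9) = 0.383
  γ = (10 - (1.4)·-0.888 - (-1.2)·0.383 - (2)·-0.452) / (7.6) = 1.659
  δ = (-10 - (1)·-0.888 - (-2.4)·0.383 - (-2.4)·1.659) / (7.8) = -0.540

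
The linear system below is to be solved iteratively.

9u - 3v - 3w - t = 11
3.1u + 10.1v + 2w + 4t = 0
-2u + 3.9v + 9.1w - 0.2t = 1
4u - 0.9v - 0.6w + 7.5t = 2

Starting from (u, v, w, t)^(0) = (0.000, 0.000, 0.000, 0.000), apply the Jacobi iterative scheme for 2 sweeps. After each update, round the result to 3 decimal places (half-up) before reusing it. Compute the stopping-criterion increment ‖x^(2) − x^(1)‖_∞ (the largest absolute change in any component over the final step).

0.643

Iteration 1:
  u = (11 - (-3)·0.000 - (-3)·0.000 - (-1)·0.000) / (9) = 1.222
  v = (0 - (3.1)·0.000 - (2)·0.000 - (4)·0.000) / (10.1) = 0.000
  w = (1 - (-2)·0.000 - (3.9)·0.000 - (-0.2)·0.000) / (9.1) = 0.110
  t = (2 - (4)·0.000 - (-0.9)·0.000 - (-0.6)·0.000) / (7.5) = 0.267
Iteration 2:
  u = (11 - (-3)·0.000 - (-3)·0.110 - (-1)·0.267) / (9) = 1.289
  v = (0 - (3.1)·1.222 - (2)·0.110 - (4)·0.267) / (10.1) = -0.503
  w = (1 - (-2)·1.222 - (3.9)·0.000 - (-0.2)·0.267) / (9.1) = 0.384
  t = (2 - (4)·1.222 - (-0.9)·0.000 - (-0.6)·0.110) / (7.5) = -0.376
Change: (0.067, -0.503, 0.274, -0.643) → max |·| = 0.643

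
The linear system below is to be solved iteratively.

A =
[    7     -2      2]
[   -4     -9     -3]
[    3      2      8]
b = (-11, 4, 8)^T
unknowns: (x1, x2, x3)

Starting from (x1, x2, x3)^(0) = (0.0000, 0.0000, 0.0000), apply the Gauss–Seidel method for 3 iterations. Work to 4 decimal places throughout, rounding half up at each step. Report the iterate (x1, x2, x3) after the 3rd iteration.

(-2.0977, -0.0951, 1.8104)

Iteration 1:
  x1 = (-11 - (-2)·0.0000 - (2)·0.0000) / (7) = -1.5714
  x2 = (4 - (-4)·-1.5714 - (-3)·0.0000) / (-9) = 0.2540
  x3 = (8 - (3)·-1.5714 - (2)·0.2540) / (8) = 1.5258
Iteration 2:
  x1 = (-11 - (-2)·0.2540 - (2)·1.5258) / (7) = -1.9348
  x2 = (4 - (-4)·-1.9348 - (-3)·1.5258) / (-9) = -0.0931
  x3 = (8 - (3)·-1.9348 - (2)·-0.0931) / (8) = 1.7488
Iteration 3:
  x1 = (-11 - (-2)·-0.0931 - (2)·1.7488) / (7) = -2.0977
  x2 = (4 - (-4)·-2.0977 - (-3)·1.7488) / (-9) = -0.0951
  x3 = (8 - (3)·-2.0977 - (2)·-0.0951) / (8) = 1.8104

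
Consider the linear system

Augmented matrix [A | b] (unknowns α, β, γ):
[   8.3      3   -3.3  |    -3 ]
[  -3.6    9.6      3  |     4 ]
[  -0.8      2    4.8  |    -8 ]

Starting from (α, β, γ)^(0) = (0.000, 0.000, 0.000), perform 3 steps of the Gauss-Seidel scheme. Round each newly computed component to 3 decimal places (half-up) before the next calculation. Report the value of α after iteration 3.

-1.390

Iteration 1:
  α = (-3 - (3)·0.000 - (-3.3)·0.000) / (8.3) = -0.361
  β = (4 - (-3.6)·-0.361 - (3)·0.000) / (9.6) = 0.281
  γ = (-8 - (-0.8)·-0.361 - (2)·0.281) / (4.8) = -1.844
Iteration 2:
  α = (-3 - (3)·0.281 - (-3.3)·-1.844) / (8.3) = -1.196
  β = (4 - (-3.6)·-1.196 - (3)·-1.844) / (9.6) = 0.544
  γ = (-8 - (-0.8)·-1.196 - (2)·0.544) / (4.8) = -2.093
Iteration 3:
  α = (-3 - (3)·0.544 - (-3.3)·-2.093) / (8.3) = -1.390
  β = (4 - (-3.6)·-1.390 - (3)·-2.093) / (9.6) = 0.549
  γ = (-8 - (-0.8)·-1.390 - (2)·0.549) / (4.8) = -2.127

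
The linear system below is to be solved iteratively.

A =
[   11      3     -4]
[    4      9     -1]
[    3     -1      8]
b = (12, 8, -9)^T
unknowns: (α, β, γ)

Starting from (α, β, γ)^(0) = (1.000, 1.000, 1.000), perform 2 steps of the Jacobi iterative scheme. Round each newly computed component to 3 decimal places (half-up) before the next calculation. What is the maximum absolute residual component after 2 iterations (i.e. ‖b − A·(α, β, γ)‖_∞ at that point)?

2.846

Iteration 1:
  α = (12 - (3)·1.000 - (-4)·1.000) / (11) = 1.182
  β = (8 - (4)·1.000 - (-1)·1.000) / (9) = 0.556
  γ = (-9 - (3)·1.000 - (-1)·1.000) / (8) = -1.375
Iteration 2:
  α = (12 - (3)·0.556 - (-4)·-1.375) / (11) = 0.439
  β = (8 - (4)·1.182 - (-1)·-1.375) / (9) = 0.211
  γ = (-9 - (3)·1.182 - (-1)·0.556) / (8) = -1.499
Residual b − A·x = (0.542, 2.846, 1.886); ∞-norm = 2.846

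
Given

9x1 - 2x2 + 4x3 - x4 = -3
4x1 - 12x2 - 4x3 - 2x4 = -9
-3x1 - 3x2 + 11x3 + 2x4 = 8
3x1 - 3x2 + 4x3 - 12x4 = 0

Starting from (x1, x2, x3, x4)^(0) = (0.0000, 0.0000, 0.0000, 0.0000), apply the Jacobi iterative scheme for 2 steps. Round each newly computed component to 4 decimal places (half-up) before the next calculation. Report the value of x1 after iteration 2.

-0.4899

Iteration 1:
  x1 = (-3 - (-2)·0.0000 - (4)·0.0000 - (-1)·0.0000) / (9) = -0.3333
  x2 = (-9 - (4)·0.0000 - (-4)·0.0000 - (-2)·0.0000) / (-12) = 0.7500
  x3 = (8 - (-3)·0.0000 - (-3)·0.0000 - (2)·0.0000) / (11) = 0.7273
  x4 = (0 - (3)·0.0000 - (-3)·0.0000 - (4)·0.0000) / (-12) = 0.0000
Iteration 2:
  x1 = (-3 - (-2)·0.7500 - (4)·0.7273 - (-1)·0.0000) / (9) = -0.4899
  x2 = (-9 - (4)·-0.3333 - (-4)·0.7273 - (-2)·0.0000) / (-12) = 0.3965
  x3 = (8 - (-3)·-0.3333 - (-3)·0.7500 - (2)·0.0000) / (11) = 0.8409
  x4 = (0 - (3)·-0.3333 - (-3)·0.7500 - (4)·0.7273) / (-12) = -0.0284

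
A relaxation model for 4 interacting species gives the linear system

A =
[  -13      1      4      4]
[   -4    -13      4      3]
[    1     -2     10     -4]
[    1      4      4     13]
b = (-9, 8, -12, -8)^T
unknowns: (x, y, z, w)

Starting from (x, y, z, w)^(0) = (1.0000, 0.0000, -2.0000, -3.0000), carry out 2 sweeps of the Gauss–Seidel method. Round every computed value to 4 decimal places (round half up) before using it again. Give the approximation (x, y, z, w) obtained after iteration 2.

(-0.0116, -1.2475, -1.1379, 0.1195)

Iteration 1:
  x = (-9 - (1)·0.0000 - (4)·-2.0000 - (4)·-3.0000) / (-13) = -0.8462
  y = (8 - (-4)·-0.8462 - (4)·-2.0000 - (3)·-3.0000) / (-13) = -1.6627
  z = (-12 - (1)·-0.8462 - (-2)·-1.6627 - (-4)·-3.0000) / (10) = -2.6479
  w = (-8 - (1)·-0.8462 - (4)·-1.6627 - (4)·-2.6479) / (13) = 0.7760
Iteration 2:
  x = (-9 - (1)·-1.6627 - (4)·-2.6479 - (4)·0.7760) / (-13) = -0.0116
  y = (8 - (-4)·-0.0116 - (4)·-2.6479 - (3)·0.7760) / (-13) = -1.2475
  z = (-12 - (1)·-0.0116 - (-2)·-1.2475 - (-4)·0.7760) / (10) = -1.1379
  w = (-8 - (1)·-0.0116 - (4)·-1.2475 - (4)·-1.1379) / (13) = 0.1195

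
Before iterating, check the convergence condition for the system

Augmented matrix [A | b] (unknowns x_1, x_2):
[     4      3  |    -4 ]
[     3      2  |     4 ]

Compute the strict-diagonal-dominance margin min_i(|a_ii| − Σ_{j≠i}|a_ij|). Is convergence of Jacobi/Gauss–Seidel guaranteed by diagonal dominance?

row 1: |4| − (3) = 1
row 2: |2| − (3) = -1
minimum over rows = -1 → not strictly diagonally dominant

-1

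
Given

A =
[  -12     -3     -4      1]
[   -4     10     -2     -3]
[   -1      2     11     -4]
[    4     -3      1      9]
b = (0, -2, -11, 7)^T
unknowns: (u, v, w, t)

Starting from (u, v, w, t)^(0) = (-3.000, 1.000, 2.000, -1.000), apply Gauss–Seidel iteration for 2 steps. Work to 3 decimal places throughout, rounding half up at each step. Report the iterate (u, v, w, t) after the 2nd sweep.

Iteration 1:
  u = (0 - (-3)·1.000 - (-4)·2.000 - (1)·-1.000) / (-12) = -1.000
  v = (-2 - (-4)·-1.000 - (-2)·2.000 - (-3)·-1.000) / (10) = -0.500
  w = (-11 - (-1)·-1.000 - (2)·-0.500 - (-4)·-1.000) / (11) = -1.364
  t = (7 - (4)·-1.000 - (-3)·-0.500 - (1)·-1.364) / (9) = 1.207
Iteration 2:
  u = (0 - (-3)·-0.500 - (-4)·-1.364 - (1)·1.207) / (-12) = 0.680
  v = (-2 - (-4)·0.680 - (-2)·-1.364 - (-3)·1.207) / (10) = 0.161
  w = (-11 - (-1)·0.680 - (2)·0.161 - (-4)·1.207) / (11) = -0.529
  t = (7 - (4)·0.680 - (-3)·0.161 - (1)·-0.529) / (9) = 0.588

(0.680, 0.161, -0.529, 0.588)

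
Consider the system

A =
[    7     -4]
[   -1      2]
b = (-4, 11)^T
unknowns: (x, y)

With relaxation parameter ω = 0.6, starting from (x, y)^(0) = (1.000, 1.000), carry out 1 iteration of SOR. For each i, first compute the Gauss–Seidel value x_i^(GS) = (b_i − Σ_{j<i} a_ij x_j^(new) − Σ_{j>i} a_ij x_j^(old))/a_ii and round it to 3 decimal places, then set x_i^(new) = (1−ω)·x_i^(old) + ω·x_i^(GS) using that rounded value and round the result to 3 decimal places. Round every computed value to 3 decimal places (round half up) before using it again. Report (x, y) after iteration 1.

Iteration 1:
  x: GS value = (-4 - (-4)·1.000) / (7) = 0.000;  x ← (1−ω)·1.000 + ω·0.000 = 0.400
  y: GS value = (11 - (-1)·0.400) / (2) = 5.700;  y ← (1−ω)·1.000 + ω·5.700 = 3.820

(0.400, 3.820)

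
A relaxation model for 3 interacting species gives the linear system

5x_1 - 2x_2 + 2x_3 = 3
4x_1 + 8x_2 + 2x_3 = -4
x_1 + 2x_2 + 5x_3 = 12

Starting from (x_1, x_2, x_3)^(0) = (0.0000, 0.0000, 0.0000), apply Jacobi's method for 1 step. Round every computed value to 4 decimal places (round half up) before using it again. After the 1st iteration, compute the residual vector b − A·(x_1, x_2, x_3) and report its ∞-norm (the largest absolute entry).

Iteration 1:
  x_1 = (3 - (-2)·0.0000 - (2)·0.0000) / (5) = 0.6000
  x_2 = (-4 - (4)·0.0000 - (2)·0.0000) / (8) = -0.5000
  x_3 = (12 - (1)·0.0000 - (2)·0.0000) / (5) = 2.4000
Residual b − A·x = (-5.8000, -7.2000, 0.4000); ∞-norm = 7.2000

7.2000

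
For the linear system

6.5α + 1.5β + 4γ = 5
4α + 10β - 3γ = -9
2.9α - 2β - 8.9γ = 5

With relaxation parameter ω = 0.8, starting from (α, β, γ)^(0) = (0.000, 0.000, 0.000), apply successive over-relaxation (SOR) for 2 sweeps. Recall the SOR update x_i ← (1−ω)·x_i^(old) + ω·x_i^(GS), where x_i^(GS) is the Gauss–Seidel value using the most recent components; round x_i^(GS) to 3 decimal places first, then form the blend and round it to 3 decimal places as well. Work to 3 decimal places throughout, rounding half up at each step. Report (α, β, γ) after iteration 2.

(0.969, -1.243, 0.002)

Iteration 1:
  α: GS value = (5 - (1.5)·0.000 - (4)·0.000) / (6.5) = 0.769;  α ← (1−ω)·0.000 + ω·0.769 = 0.615
  β: GS value = (-9 - (4)·0.615 - (-3)·0.000) / (10) = -1.146;  β ← (1−ω)·0.000 + ω·-1.146 = -0.917
  γ: GS value = (5 - (2.9)·0.615 - (-2)·-0.917) / (-8.9) = -0.155;  γ ← (1−ω)·0.000 + ω·-0.155 = -0.124
Iteration 2:
  α: GS value = (5 - (1.5)·-0.917 - (4)·-0.124) / (6.5) = 1.057;  α ← (1−ω)·0.615 + ω·1.057 = 0.969
  β: GS value = (-9 - (4)·0.969 - (-3)·-0.124) / (10) = -1.325;  β ← (1−ω)·-0.917 + ω·-1.325 = -1.243
  γ: GS value = (5 - (2.9)·0.969 - (-2)·-1.243) / (-8.9) = 0.033;  γ ← (1−ω)·-0.124 + ω·0.033 = 0.002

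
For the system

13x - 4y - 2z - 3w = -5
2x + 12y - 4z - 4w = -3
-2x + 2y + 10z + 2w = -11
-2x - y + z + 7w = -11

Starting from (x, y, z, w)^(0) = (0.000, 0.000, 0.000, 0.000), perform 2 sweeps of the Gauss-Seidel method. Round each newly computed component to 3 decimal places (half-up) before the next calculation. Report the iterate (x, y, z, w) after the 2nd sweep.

Iteration 1:
  x = (-5 - (-4)·0.000 - (-2)·0.000 - (-3)·0.000) / (13) = -0.385
  y = (-3 - (2)·-0.385 - (-4)·0.000 - (-4)·0.000) / (12) = -0.186
  z = (-11 - (-2)·-0.385 - (2)·-0.186 - (2)·0.000) / (10) = -1.140
  w = (-11 - (-2)·-0.385 - (-1)·-0.186 - (1)·-1.140) / (7) = -1.545
Iteration 2:
  x = (-5 - (-4)·-0.186 - (-2)·-1.140 - (-3)·-1.545) / (13) = -0.974
  y = (-3 - (2)·-0.974 - (-4)·-1.140 - (-4)·-1.545) / (12) = -0.983
  z = (-11 - (-2)·-0.974 - (2)·-0.983 - (2)·-1.545) / (10) = -0.789
  w = (-11 - (-2)·-0.974 - (-1)·-0.983 - (1)·-0.789) / (7) = -1.877

(-0.974, -0.983, -0.789, -1.877)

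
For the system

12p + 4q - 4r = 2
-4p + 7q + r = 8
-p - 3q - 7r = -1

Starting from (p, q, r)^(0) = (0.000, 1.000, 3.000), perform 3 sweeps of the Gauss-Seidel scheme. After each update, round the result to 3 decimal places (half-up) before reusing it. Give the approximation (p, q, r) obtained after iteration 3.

Iteration 1:
  p = (2 - (4)·1.000 - (-4)·3.000) / (12) = 0.833
  q = (8 - (-4)·0.833 - (1)·3.000) / (7) = 1.190
  r = (-1 - (-1)·0.833 - (-3)·1.190) / (-7) = -0.486
Iteration 2:
  p = (2 - (4)·1.190 - (-4)·-0.486) / (12) = -0.392
  q = (8 - (-4)·-0.392 - (1)·-0.486) / (7) = 0.988
  r = (-1 - (-1)·-0.392 - (-3)·0.988) / (-7) = -0.225
Iteration 3:
  p = (2 - (4)·0.988 - (-4)·-0.225) / (12) = -0.238
  q = (8 - (-4)·-0.238 - (1)·-0.225) / (7) = 1.039
  r = (-1 - (-1)·-0.238 - (-3)·1.039) / (-7) = -0.268

(-0.238, 1.039, -0.268)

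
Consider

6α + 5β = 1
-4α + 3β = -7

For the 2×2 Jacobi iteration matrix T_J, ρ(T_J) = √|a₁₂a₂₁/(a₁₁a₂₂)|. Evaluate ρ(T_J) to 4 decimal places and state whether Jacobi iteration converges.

1.0541

a₁₂a₂₁/(a₁₁a₂₂) = (5)·(-4) / ((6)·(3)) = -1.111111
ρ = √|-1.111111| = √1.111111 = 1.0541
ρ > 1, so Jacobi diverges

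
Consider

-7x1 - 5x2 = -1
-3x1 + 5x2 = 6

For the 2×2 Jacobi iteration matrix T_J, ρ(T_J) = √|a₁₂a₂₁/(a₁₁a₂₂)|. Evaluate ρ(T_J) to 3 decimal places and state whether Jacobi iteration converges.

a₁₂a₂₁/(a₁₁a₂₂) = (-5)·(-3) / ((-7)·(5)) = -0.428571
ρ = √|-0.428571| = √0.428571 = 0.655
ρ < 1, so Jacobi converges

0.655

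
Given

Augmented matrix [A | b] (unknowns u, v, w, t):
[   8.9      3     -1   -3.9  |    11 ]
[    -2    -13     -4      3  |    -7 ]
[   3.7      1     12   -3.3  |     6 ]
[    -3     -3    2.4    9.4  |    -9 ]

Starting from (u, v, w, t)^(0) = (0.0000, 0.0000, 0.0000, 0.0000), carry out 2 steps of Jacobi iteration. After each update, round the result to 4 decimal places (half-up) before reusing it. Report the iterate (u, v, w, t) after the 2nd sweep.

(0.6911, -0.0265, -0.1893, -0.5188)

Iteration 1:
  u = (11 - (3)·0.0000 - (-1)·0.0000 - (-3.9)·0.0000) / (8.9) = 1.2360
  v = (-7 - (-2)·0.0000 - (-4)·0.0000 - (3)·0.0000) / (-13) = 0.5385
  w = (6 - (3.7)·0.0000 - (1)·0.0000 - (-3.3)·0.0000) / (12) = 0.5000
  t = (-9 - (-3)·0.0000 - (-3)·0.0000 - (2.4)·0.0000) / (9.4) = -0.9574
Iteration 2:
  u = (11 - (3)·0.5385 - (-1)·0.5000 - (-3.9)·-0.9574) / (8.9) = 0.6911
  v = (-7 - (-2)·1.2360 - (-4)·0.5000 - (3)·-0.9574) / (-13) = -0.0265
  w = (6 - (3.7)·1.2360 - (1)·0.5385 - (-3.3)·-0.9574) / (12) = -0.1893
  t = (-9 - (-3)·1.2360 - (-3)·0.5385 - (2.4)·0.5000) / (9.4) = -0.5188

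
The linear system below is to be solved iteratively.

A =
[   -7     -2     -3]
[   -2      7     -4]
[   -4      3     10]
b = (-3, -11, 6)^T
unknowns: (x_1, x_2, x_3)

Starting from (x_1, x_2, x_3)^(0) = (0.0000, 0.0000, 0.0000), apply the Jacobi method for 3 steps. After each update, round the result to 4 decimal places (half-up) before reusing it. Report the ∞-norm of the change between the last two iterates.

Iteration 1:
  x_1 = (-3 - (-2)·0.0000 - (-3)·0.0000) / (-7) = 0.4286
  x_2 = (-11 - (-2)·0.0000 - (-4)·0.0000) / (7) = -1.5714
  x_3 = (6 - (-4)·0.0000 - (3)·0.0000) / (10) = 0.6000
Iteration 2:
  x_1 = (-3 - (-2)·-1.5714 - (-3)·0.6000) / (-7) = 0.6204
  x_2 = (-11 - (-2)·0.4286 - (-4)·0.6000) / (7) = -1.1061
  x_3 = (6 - (-4)·0.4286 - (3)·-1.5714) / (10) = 1.2429
Iteration 3:
  x_1 = (-3 - (-2)·-1.1061 - (-3)·1.2429) / (-7) = 0.2119
  x_2 = (-11 - (-2)·0.6204 - (-4)·1.2429) / (7) = -0.6839
  x_3 = (6 - (-4)·0.6204 - (3)·-1.1061) / (10) = 1.1800
Change: (-0.4085, 0.4222, -0.0629) → max |·| = 0.4222

0.4222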